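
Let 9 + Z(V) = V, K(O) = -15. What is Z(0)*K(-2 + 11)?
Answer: 135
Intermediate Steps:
Z(V) = -9 + V
Z(0)*K(-2 + 11) = (-9 + 0)*(-15) = -9*(-15) = 135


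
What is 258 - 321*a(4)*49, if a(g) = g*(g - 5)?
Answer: 63174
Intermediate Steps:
a(g) = g*(-5 + g)
258 - 321*a(4)*49 = 258 - 321*4*(-5 + 4)*49 = 258 - 321*4*(-1)*49 = 258 - (-1284)*49 = 258 - 321*(-196) = 258 + 62916 = 63174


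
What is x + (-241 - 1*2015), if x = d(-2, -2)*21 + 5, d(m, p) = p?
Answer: -2293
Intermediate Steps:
x = -37 (x = -2*21 + 5 = -42 + 5 = -37)
x + (-241 - 1*2015) = -37 + (-241 - 1*2015) = -37 + (-241 - 2015) = -37 - 2256 = -2293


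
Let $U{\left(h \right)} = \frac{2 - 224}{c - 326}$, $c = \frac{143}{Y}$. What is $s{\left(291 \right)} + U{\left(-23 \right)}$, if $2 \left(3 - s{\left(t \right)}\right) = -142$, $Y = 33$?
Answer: $\frac{72076}{965} \approx 74.69$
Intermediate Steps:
$c = \frac{13}{3}$ ($c = \frac{143}{33} = 143 \cdot \frac{1}{33} = \frac{13}{3} \approx 4.3333$)
$U{\left(h \right)} = \frac{666}{965}$ ($U{\left(h \right)} = \frac{2 - 224}{\frac{13}{3} - 326} = - \frac{222}{- \frac{965}{3}} = \left(-222\right) \left(- \frac{3}{965}\right) = \frac{666}{965}$)
$s{\left(t \right)} = 74$ ($s{\left(t \right)} = 3 - -71 = 3 + 71 = 74$)
$s{\left(291 \right)} + U{\left(-23 \right)} = 74 + \frac{666}{965} = \frac{72076}{965}$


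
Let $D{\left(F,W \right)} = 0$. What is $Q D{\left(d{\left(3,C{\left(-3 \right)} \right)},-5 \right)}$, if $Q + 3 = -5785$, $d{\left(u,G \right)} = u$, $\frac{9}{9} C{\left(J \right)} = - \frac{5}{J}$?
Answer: $0$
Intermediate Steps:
$C{\left(J \right)} = - \frac{5}{J}$
$Q = -5788$ ($Q = -3 - 5785 = -5788$)
$Q D{\left(d{\left(3,C{\left(-3 \right)} \right)},-5 \right)} = \left(-5788\right) 0 = 0$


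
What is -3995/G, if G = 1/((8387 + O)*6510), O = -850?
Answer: -196018150650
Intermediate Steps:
G = 1/49065870 (G = 1/((8387 - 850)*6510) = (1/6510)/7537 = (1/7537)*(1/6510) = 1/49065870 ≈ 2.0381e-8)
-3995/G = -3995/1/49065870 = -3995*49065870 = -196018150650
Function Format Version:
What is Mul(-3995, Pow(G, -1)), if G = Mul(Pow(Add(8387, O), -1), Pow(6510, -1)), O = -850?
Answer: -196018150650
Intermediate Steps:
G = Rational(1, 49065870) (G = Mul(Pow(Add(8387, -850), -1), Pow(6510, -1)) = Mul(Pow(7537, -1), Rational(1, 6510)) = Mul(Rational(1, 7537), Rational(1, 6510)) = Rational(1, 49065870) ≈ 2.0381e-8)
Mul(-3995, Pow(G, -1)) = Mul(-3995, Pow(Rational(1, 49065870), -1)) = Mul(-3995, 49065870) = -196018150650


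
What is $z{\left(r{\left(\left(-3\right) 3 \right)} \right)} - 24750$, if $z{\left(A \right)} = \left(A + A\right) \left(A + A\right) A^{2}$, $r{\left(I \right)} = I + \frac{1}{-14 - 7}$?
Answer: $\frac{399435250}{194481} \approx 2053.9$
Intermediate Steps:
$r{\left(I \right)} = - \frac{1}{21} + I$ ($r{\left(I \right)} = I + \frac{1}{-21} = I - \frac{1}{21} = - \frac{1}{21} + I$)
$z{\left(A \right)} = 4 A^{4}$ ($z{\left(A \right)} = 2 A 2 A A^{2} = 4 A^{2} A^{2} = 4 A^{4}$)
$z{\left(r{\left(\left(-3\right) 3 \right)} \right)} - 24750 = 4 \left(- \frac{1}{21} - 9\right)^{4} - 24750 = 4 \left(- \frac{190}{21}\right)^{4} - 24750 = 4 \cdot \frac{1303210000}{194481} - 24750 = \frac{5212840000}{194481} - 24750 = \frac{399435250}{194481}$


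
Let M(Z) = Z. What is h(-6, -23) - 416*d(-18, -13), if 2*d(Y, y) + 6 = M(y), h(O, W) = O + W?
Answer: 3923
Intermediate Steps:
d(Y, y) = -3 + y/2
h(-6, -23) - 416*d(-18, -13) = (-6 - 23) - 416*(-3 + (½)*(-13)) = -29 - 416*(-3 - 13/2) = -29 - 416*(-19/2) = -29 + 3952 = 3923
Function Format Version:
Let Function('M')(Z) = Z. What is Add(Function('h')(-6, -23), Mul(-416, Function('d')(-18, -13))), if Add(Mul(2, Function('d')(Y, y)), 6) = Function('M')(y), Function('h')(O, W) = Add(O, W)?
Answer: 3923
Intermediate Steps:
Function('d')(Y, y) = Add(-3, Mul(Rational(1, 2), y))
Add(Function('h')(-6, -23), Mul(-416, Function('d')(-18, -13))) = Add(Add(-6, -23), Mul(-416, Add(-3, Mul(Rational(1, 2), -13)))) = Add(-29, Mul(-416, Add(-3, Rational(-13, 2)))) = Add(-29, Mul(-416, Rational(-19, 2))) = Add(-29, 3952) = 3923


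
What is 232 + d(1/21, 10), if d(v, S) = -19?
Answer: 213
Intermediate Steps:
232 + d(1/21, 10) = 232 - 19 = 213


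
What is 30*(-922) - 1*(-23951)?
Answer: -3709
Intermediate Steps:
30*(-922) - 1*(-23951) = -27660 + 23951 = -3709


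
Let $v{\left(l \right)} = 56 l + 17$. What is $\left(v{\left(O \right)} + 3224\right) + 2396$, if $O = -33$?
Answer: $3789$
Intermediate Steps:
$v{\left(l \right)} = 17 + 56 l$
$\left(v{\left(O \right)} + 3224\right) + 2396 = \left(\left(17 + 56 \left(-33\right)\right) + 3224\right) + 2396 = \left(\left(17 - 1848\right) + 3224\right) + 2396 = \left(-1831 + 3224\right) + 2396 = 1393 + 2396 = 3789$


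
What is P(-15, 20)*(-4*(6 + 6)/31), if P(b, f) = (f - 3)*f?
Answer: -16320/31 ≈ -526.45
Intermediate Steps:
P(b, f) = f*(-3 + f) (P(b, f) = (-3 + f)*f = f*(-3 + f))
P(-15, 20)*(-4*(6 + 6)/31) = (20*(-3 + 20))*(-4*(6 + 6)/31) = (20*17)*(-4*12*(1/31)) = 340*(-48*1/31) = 340*(-48/31) = -16320/31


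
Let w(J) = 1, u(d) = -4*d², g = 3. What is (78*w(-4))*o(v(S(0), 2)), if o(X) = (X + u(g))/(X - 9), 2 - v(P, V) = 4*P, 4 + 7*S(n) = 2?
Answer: 17940/41 ≈ 437.56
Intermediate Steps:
S(n) = -2/7 (S(n) = -4/7 + (⅐)*2 = -4/7 + 2/7 = -2/7)
v(P, V) = 2 - 4*P
o(X) = (-36 + X)/(-9 + X) (o(X) = (X - 4*3²)/(X - 9) = (X - 4*9)/(-9 + X) = (X - 36)/(-9 + X) = (-36 + X)/(-9 + X))
(78*w(-4))*o(v(S(0), 2)) = (78*1)*((-36 + (2 - 4*(-2/7)))/(-9 + (2 - 4*(-2/7)))) = 78*((-36 + (2 + 8/7))/(-9 + (2 + 8/7))) = 78*((-36 + 22/7)/(-9 + 22/7)) = 78*(-230/7/(-41/7)) = 78*(-7/41*(-230/7)) = 78*(230/41) = 17940/41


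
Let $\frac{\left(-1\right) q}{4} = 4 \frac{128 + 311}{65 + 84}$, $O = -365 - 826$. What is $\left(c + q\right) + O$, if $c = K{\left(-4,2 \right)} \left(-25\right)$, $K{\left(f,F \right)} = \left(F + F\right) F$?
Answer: $- \frac{214283}{149} \approx -1438.1$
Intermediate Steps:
$K{\left(f,F \right)} = 2 F^{2}$ ($K{\left(f,F \right)} = 2 F F = 2 F^{2}$)
$c = -200$ ($c = 2 \cdot 2^{2} \left(-25\right) = 2 \cdot 4 \left(-25\right) = 8 \left(-25\right) = -200$)
$O = -1191$ ($O = -365 - 826 = -1191$)
$q = - \frac{7024}{149}$ ($q = - 4 \cdot 4 \frac{128 + 311}{65 + 84} = - 4 \cdot 4 \cdot \frac{439}{149} = \left(-4\right) \frac{1756}{149} = - \frac{7024}{149} \approx -47.141$)
$\left(c + q\right) + O = \left(-200 - \frac{7024}{149}\right) - 1191 = - \frac{36824}{149} - 1191 = - \frac{214283}{149}$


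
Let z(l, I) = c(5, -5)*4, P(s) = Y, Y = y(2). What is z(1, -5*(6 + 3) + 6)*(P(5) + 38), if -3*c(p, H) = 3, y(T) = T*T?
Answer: -168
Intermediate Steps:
y(T) = T**2
Y = 4 (Y = 2**2 = 4)
P(s) = 4
c(p, H) = -1 (c(p, H) = -1/3*3 = -1)
z(l, I) = -4 (z(l, I) = -1*4 = -4)
z(1, -5*(6 + 3) + 6)*(P(5) + 38) = -4*(4 + 38) = -4*42 = -168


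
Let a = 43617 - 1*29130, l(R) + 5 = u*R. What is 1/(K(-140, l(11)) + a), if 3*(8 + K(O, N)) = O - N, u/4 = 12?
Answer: 1/14258 ≈ 7.0136e-5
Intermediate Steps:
u = 48 (u = 4*12 = 48)
l(R) = -5 + 48*R
a = 14487 (a = 43617 - 29130 = 14487)
K(O, N) = -8 - N/3 + O/3 (K(O, N) = -8 + (O - N)/3 = -8 + (-N/3 + O/3) = -8 - N/3 + O/3)
1/(K(-140, l(11)) + a) = 1/((-8 - (-5 + 48*11)/3 + (⅓)*(-140)) + 14487) = 1/((-8 - (-5 + 528)/3 - 140/3) + 14487) = 1/((-8 - ⅓*523 - 140/3) + 14487) = 1/((-8 - 523/3 - 140/3) + 14487) = 1/(-229 + 14487) = 1/14258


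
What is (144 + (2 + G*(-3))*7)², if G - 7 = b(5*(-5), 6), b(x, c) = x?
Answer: 287296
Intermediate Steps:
G = -18 (G = 7 + 5*(-5) = 7 - 25 = -18)
(144 + (2 + G*(-3))*7)² = (144 + (2 - 18*(-3))*7)² = (144 + (2 + 54)*7)² = (144 + 56*7)² = (144 + 392)² = 536² = 287296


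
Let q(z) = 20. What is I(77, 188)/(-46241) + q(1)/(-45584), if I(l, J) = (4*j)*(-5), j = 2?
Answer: 224635/526962436 ≈ 0.00042628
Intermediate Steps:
I(l, J) = -40 (I(l, J) = (4*2)*(-5) = 8*(-5) = -40)
I(77, 188)/(-46241) + q(1)/(-45584) = -40/(-46241) + 20/(-45584) = -40*(-1/46241) + 20*(-1/45584) = 40/46241 - 5/11396 = 224635/526962436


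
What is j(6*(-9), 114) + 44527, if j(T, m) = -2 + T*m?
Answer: 38369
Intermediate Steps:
j(6*(-9), 114) + 44527 = (-2 + (6*(-9))*114) + 44527 = (-2 - 54*114) + 44527 = (-2 - 6156) + 44527 = -6158 + 44527 = 38369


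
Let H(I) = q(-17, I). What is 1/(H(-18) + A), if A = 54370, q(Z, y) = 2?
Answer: 1/54372 ≈ 1.8392e-5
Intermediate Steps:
H(I) = 2
1/(H(-18) + A) = 1/(2 + 54370) = 1/54372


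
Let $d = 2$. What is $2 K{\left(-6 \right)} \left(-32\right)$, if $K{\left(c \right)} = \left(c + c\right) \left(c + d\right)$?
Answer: $-3072$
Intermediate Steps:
$K{\left(c \right)} = 2 c \left(2 + c\right)$ ($K{\left(c \right)} = \left(c + c\right) \left(c + 2\right) = 2 c \left(2 + c\right)$)
$2 K{\left(-6 \right)} \left(-32\right) = 2 \cdot 2 \left(-6\right) \left(2 - 6\right) \left(-32\right) = 2 \cdot 2 \left(-6\right) \left(-4\right) \left(-32\right) = 2 \cdot 48 \left(-32\right) = 96 \left(-32\right) = -3072$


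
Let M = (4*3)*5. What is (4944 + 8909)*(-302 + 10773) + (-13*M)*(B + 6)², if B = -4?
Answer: 145051643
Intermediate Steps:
M = 60 (M = 12*5 = 60)
(4944 + 8909)*(-302 + 10773) + (-13*M)*(B + 6)² = (4944 + 8909)*(-302 + 10773) + (-13*60)*(-4 + 6)² = 13853*10471 - 780*2² = 145054763 - 780*4 = 145054763 - 3120 = 145051643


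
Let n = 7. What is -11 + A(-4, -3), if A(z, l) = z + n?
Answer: -8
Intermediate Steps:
A(z, l) = 7 + z (A(z, l) = z + 7 = 7 + z)
-11 + A(-4, -3) = -11 + (7 - 4) = -11 + 3 = -8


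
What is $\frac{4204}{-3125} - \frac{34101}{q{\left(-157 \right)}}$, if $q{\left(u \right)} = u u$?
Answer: $- \frac{210190021}{77028125} \approx -2.7287$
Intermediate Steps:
$q{\left(u \right)} = u^{2}$
$\frac{4204}{-3125} - \frac{34101}{q{\left(-157 \right)}} = \frac{4204}{-3125} - \frac{34101}{\left(-157\right)^{2}} = 4204 \left(- \frac{1}{3125}\right) - \frac{34101}{24649} = - \frac{4204}{3125} - \frac{34101}{24649} = - \frac{210190021}{77028125}$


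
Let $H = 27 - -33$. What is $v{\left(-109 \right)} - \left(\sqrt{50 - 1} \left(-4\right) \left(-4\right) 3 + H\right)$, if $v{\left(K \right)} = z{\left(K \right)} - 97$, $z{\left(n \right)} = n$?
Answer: $-602$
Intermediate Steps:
$H = 60$ ($H = 27 + 33 = 60$)
$v{\left(K \right)} = -97 + K$ ($v{\left(K \right)} = K - 97 = -97 + K$)
$v{\left(-109 \right)} - \left(\sqrt{50 - 1} \left(-4\right) \left(-4\right) 3 + H\right) = \left(-97 - 109\right) - \left(\sqrt{50 - 1} \left(-4\right) \left(-4\right) 3 + 60\right) = -206 - \left(\sqrt{49} \cdot 16 \cdot 3 + 60\right) = -206 - \left(7 \cdot 48 + 60\right) = -206 - \left(336 + 60\right) = -206 - 396 = -602$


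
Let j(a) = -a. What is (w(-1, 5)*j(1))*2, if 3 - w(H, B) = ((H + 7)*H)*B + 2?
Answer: -62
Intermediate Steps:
w(H, B) = 1 - B*H*(7 + H) (w(H, B) = 3 - (((H + 7)*H)*B + 2) = 3 - (((7 + H)*H)*B + 2) = 3 - ((H*(7 + H))*B + 2) = 3 - (B*H*(7 + H) + 2) = 3 - (2 + B*H*(7 + H)) = 3 + (-2 - B*H*(7 + H)) = 1 - B*H*(7 + H))
(w(-1, 5)*j(1))*2 = ((1 - 1*5*(-1)² - 7*5*(-1))*(-1*1))*2 = ((1 - 1*5*1 + 35)*(-1))*2 = ((1 - 5 + 35)*(-1))*2 = (31*(-1))*2 = -31*2 = -62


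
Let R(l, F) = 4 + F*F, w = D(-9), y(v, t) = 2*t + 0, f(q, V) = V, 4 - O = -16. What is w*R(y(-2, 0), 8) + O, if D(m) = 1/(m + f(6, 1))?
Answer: 23/2 ≈ 11.500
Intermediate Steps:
O = 20 (O = 4 - 1*(-16) = 4 + 16 = 20)
y(v, t) = 2*t
D(m) = 1/(1 + m) (D(m) = 1/(m + 1) = 1/(1 + m))
w = -⅛ (w = 1/(1 - 9) = 1/(-8) = -⅛ ≈ -0.12500)
R(l, F) = 4 + F²
w*R(y(-2, 0), 8) + O = -(4 + 8²)/8 + 20 = -(4 + 64)/8 + 20 = -⅛*68 + 20 = -17/2 + 20 = 23/2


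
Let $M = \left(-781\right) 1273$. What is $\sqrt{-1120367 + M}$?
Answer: $2 i \sqrt{528645} \approx 1454.2 i$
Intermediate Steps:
$M = -994213$
$\sqrt{-1120367 + M} = \sqrt{-1120367 - 994213} = \sqrt{-2114580} = 2 i \sqrt{528645}$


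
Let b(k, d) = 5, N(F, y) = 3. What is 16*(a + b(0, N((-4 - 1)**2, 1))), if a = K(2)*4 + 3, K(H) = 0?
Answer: 128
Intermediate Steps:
a = 3 (a = 0*4 + 3 = 0 + 3 = 3)
16*(a + b(0, N((-4 - 1)**2, 1))) = 16*(3 + 5) = 16*8 = 128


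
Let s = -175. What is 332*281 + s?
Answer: 93117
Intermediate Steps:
332*281 + s = 332*281 - 175 = 93292 - 175 = 93117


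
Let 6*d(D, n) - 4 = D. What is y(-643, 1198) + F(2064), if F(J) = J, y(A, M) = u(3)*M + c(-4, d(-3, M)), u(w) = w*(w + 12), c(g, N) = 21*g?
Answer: 55890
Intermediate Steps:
d(D, n) = ⅔ + D/6
u(w) = w*(12 + w)
y(A, M) = -84 + 45*M (y(A, M) = (3*(12 + 3))*M + 21*(-4) = (3*15)*M - 84 = 45*M - 84 = -84 + 45*M)
y(-643, 1198) + F(2064) = (-84 + 45*1198) + 2064 = (-84 + 53910) + 2064 = 53826 + 2064 = 55890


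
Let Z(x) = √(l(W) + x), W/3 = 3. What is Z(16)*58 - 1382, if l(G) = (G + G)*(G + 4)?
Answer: -1382 + 290*√10 ≈ -464.94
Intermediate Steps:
W = 9 (W = 3*3 = 9)
l(G) = 2*G*(4 + G) (l(G) = (2*G)*(4 + G) = 2*G*(4 + G))
Z(x) = √(234 + x) (Z(x) = √(2*9*(4 + 9) + x) = √(2*9*13 + x) = √(234 + x))
Z(16)*58 - 1382 = √(234 + 16)*58 - 1382 = √250*58 - 1382 = (5*√10)*58 - 1382 = 290*√10 - 1382 = -1382 + 290*√10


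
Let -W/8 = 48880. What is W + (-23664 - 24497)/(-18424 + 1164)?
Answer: -6749302239/17260 ≈ -3.9104e+5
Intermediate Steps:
W = -391040 (W = -8*48880 = -391040)
W + (-23664 - 24497)/(-18424 + 1164) = -391040 + (-23664 - 24497)/(-18424 + 1164) = -391040 - 48161/(-17260) = -391040 - 48161*(-1/17260) = -391040 + 48161/17260 = -6749302239/17260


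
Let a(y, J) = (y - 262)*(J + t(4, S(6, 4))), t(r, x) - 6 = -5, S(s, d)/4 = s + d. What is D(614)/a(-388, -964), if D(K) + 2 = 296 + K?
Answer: 454/312975 ≈ 0.0014506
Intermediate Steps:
S(s, d) = 4*d + 4*s (S(s, d) = 4*(s + d) = 4*(d + s) = 4*d + 4*s)
t(r, x) = 1 (t(r, x) = 6 - 5 = 1)
D(K) = 294 + K (D(K) = -2 + (296 + K) = 294 + K)
a(y, J) = (1 + J)*(-262 + y) (a(y, J) = (y - 262)*(J + 1) = (-262 + y)*(1 + J) = (1 + J)*(-262 + y))
D(614)/a(-388, -964) = (294 + 614)/(-262 - 388 - 262*(-964) - 964*(-388)) = 908/(-262 - 388 + 252568 + 374032) = 908/625950 = 908*(1/625950) = 454/312975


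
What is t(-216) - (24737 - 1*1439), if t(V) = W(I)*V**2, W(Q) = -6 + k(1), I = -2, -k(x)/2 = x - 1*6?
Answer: 163326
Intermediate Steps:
k(x) = 12 - 2*x (k(x) = -2*(x - 1*6) = -2*(x - 6) = -2*(-6 + x) = 12 - 2*x)
W(Q) = 4 (W(Q) = -6 + (12 - 2*1) = -6 + (12 - 2) = -6 + 10 = 4)
t(V) = 4*V**2
t(-216) - (24737 - 1*1439) = 4*(-216)**2 - (24737 - 1*1439) = 4*46656 - (24737 - 1439) = 186624 - 1*23298 = 186624 - 23298 = 163326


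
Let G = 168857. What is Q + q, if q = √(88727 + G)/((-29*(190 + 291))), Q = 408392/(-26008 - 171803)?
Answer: -408392/197811 - 4*√16099/13949 ≈ -2.1009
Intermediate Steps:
Q = -408392/197811 (Q = 408392/(-197811) = 408392*(-1/197811) = -408392/197811 ≈ -2.0646)
q = -4*√16099/13949 (q = √(88727 + 168857)/((-29*(190 + 291))) = √257584/((-29*481)) = (4*√16099)/(-13949) = (4*√16099)*(-1/13949) = -4*√16099/13949 ≈ -0.036385)
Q + q = -408392/197811 - 4*√16099/13949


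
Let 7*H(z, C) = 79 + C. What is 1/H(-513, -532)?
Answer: -7/453 ≈ -0.015453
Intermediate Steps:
H(z, C) = 79/7 + C/7 (H(z, C) = (79 + C)/7 = 79/7 + C/7)
1/H(-513, -532) = 1/(79/7 + (⅐)*(-532)) = 1/(79/7 - 76) = 1/(-453/7) = -7/453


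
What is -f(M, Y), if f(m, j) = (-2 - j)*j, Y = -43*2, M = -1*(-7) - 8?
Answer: 7224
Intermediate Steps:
M = -1 (M = 7 - 8 = -1)
Y = -86
f(m, j) = j*(-2 - j)
-f(M, Y) = -(-1)*(-86)*(2 - 86) = -(-1)*(-86)*(-84) = -1*(-7224) = 7224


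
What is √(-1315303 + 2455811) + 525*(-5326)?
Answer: -2796150 + 2*√285127 ≈ -2.7951e+6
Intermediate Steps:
√(-1315303 + 2455811) + 525*(-5326) = √1140508 - 2796150 = 2*√285127 - 2796150 = -2796150 + 2*√285127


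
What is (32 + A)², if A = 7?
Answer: 1521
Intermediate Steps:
(32 + A)² = (32 + 7)² = 39² = 1521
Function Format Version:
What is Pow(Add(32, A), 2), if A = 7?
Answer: 1521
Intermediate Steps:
Pow(Add(32, A), 2) = Pow(Add(32, 7), 2) = Pow(39, 2) = 1521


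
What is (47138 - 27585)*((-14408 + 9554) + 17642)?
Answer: 250043764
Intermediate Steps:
(47138 - 27585)*((-14408 + 9554) + 17642) = 19553*(-4854 + 17642) = 19553*12788 = 250043764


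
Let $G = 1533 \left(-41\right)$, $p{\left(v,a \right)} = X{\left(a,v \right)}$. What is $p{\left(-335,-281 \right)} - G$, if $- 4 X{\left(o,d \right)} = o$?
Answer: $\frac{251693}{4} \approx 62923.0$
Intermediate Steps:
$X{\left(o,d \right)} = - \frac{o}{4}$
$p{\left(v,a \right)} = - \frac{a}{4}$
$G = -62853$
$p{\left(-335,-281 \right)} - G = \left(- \frac{1}{4}\right) \left(-281\right) - -62853 = \frac{281}{4} + 62853 = \frac{251693}{4}$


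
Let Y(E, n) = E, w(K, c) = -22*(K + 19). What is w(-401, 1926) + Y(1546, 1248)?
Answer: 9950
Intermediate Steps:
w(K, c) = -418 - 22*K (w(K, c) = -22*(19 + K) = -418 - 22*K)
w(-401, 1926) + Y(1546, 1248) = (-418 - 22*(-401)) + 1546 = (-418 + 8822) + 1546 = 8404 + 1546 = 9950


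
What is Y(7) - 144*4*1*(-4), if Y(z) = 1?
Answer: 2305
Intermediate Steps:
Y(7) - 144*4*1*(-4) = 1 - 144*4*1*(-4) = 1 - 576*(-4) = 1 - 144*(-16) = 1 + 2304 = 2305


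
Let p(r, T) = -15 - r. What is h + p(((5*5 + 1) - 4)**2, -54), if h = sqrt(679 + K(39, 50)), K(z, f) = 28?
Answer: -499 + sqrt(707) ≈ -472.41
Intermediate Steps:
h = sqrt(707) (h = sqrt(679 + 28) = sqrt(707) ≈ 26.589)
h + p(((5*5 + 1) - 4)**2, -54) = sqrt(707) + (-15 - ((5*5 + 1) - 4)**2) = sqrt(707) + (-15 - ((25 + 1) - 4)**2) = sqrt(707) + (-15 - (26 - 4)**2) = sqrt(707) + (-15 - 1*22**2) = sqrt(707) + (-15 - 1*484) = sqrt(707) + (-15 - 484) = sqrt(707) - 499 = -499 + sqrt(707)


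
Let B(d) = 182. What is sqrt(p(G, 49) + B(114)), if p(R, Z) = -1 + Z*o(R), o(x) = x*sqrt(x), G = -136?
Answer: sqrt(181 - 13328*I*sqrt(34)) ≈ 197.35 - 196.89*I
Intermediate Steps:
o(x) = x**(3/2)
p(R, Z) = -1 + Z*R**(3/2)
sqrt(p(G, 49) + B(114)) = sqrt((-1 + 49*(-136)**(3/2)) + 182) = sqrt((-1 + 49*(-272*I*sqrt(34))) + 182) = sqrt((-1 - 13328*I*sqrt(34)) + 182) = sqrt(181 - 13328*I*sqrt(34))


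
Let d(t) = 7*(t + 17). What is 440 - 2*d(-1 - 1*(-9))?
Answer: 90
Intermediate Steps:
d(t) = 119 + 7*t (d(t) = 7*(17 + t) = 119 + 7*t)
440 - 2*d(-1 - 1*(-9)) = 440 - 2*(119 + 7*(-1 - 1*(-9))) = 440 - 2*(119 + 7*(-1 + 9)) = 440 - 2*(119 + 7*8) = 440 - 2*(119 + 56) = 440 - 2*175 = 440 - 350 = 90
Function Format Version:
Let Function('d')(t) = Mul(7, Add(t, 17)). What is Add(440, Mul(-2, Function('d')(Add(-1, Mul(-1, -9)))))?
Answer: 90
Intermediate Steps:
Function('d')(t) = Add(119, Mul(7, t)) (Function('d')(t) = Mul(7, Add(17, t)) = Add(119, Mul(7, t)))
Add(440, Mul(-2, Function('d')(Add(-1, Mul(-1, -9))))) = Add(440, Mul(-2, Add(119, Mul(7, Add(-1, Mul(-1, -9)))))) = Add(440, Mul(-2, Add(119, Mul(7, Add(-1, 9))))) = Add(440, Mul(-2, Add(119, Mul(7, 8)))) = Add(440, Mul(-2, Add(119, 56))) = Add(440, Mul(-2, 175)) = Add(440, -350) = 90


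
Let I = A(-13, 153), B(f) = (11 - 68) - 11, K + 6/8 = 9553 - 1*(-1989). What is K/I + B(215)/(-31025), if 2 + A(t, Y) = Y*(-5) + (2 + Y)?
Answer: -84241333/4467600 ≈ -18.856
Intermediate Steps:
K = 46165/4 (K = -¾ + (9553 - 1*(-1989)) = -¾ + (9553 + 1989) = -¾ + 11542 = 46165/4 ≈ 11541.)
B(f) = -68 (B(f) = -57 - 11 = -68)
A(t, Y) = -4*Y (A(t, Y) = -2 + (Y*(-5) + (2 + Y)) = -2 + (-5*Y + (2 + Y)) = -2 + (2 - 4*Y) = -4*Y)
I = -612 (I = -4*153 = -612)
K/I + B(215)/(-31025) = (46165/4)/(-612) - 68/(-31025) = (46165/4)*(-1/612) - 68*(-1/31025) = -46165/2448 + 4/1825 = -84241333/4467600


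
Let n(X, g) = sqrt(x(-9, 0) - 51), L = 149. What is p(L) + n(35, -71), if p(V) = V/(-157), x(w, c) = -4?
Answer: -149/157 + I*sqrt(55) ≈ -0.94904 + 7.4162*I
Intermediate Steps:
p(V) = -V/157 (p(V) = V*(-1/157) = -V/157)
n(X, g) = I*sqrt(55) (n(X, g) = sqrt(-4 - 51) = sqrt(-55) = I*sqrt(55))
p(L) + n(35, -71) = -1/157*149 + I*sqrt(55) = -149/157 + I*sqrt(55)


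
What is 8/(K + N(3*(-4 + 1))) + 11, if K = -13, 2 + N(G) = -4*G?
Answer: 239/21 ≈ 11.381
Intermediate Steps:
N(G) = -2 - 4*G
8/(K + N(3*(-4 + 1))) + 11 = 8/(-13 + (-2 - 12*(-4 + 1))) + 11 = 8/(-13 + (-2 - 12*(-3))) + 11 = 8/(-13 + (-2 - 4*(-9))) + 11 = 8/(-13 + (-2 + 36)) + 11 = 8/(-13 + 34) + 11 = 8/21 + 11 = 239/21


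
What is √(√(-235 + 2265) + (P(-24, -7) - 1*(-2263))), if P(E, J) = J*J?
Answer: √(2312 + √2030) ≈ 48.549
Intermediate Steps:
P(E, J) = J²
√(√(-235 + 2265) + (P(-24, -7) - 1*(-2263))) = √(√(-235 + 2265) + ((-7)² - 1*(-2263))) = √(√2030 + (49 + 2263)) = √(√2030 + 2312) = √(2312 + √2030)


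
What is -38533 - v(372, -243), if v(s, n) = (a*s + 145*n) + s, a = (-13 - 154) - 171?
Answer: 122066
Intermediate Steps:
a = -338 (a = -167 - 171 = -338)
v(s, n) = -337*s + 145*n (v(s, n) = (-338*s + 145*n) + s = -337*s + 145*n)
-38533 - v(372, -243) = -38533 - (-337*372 + 145*(-243)) = -38533 - (-125364 - 35235) = -38533 - 1*(-160599) = -38533 + 160599 = 122066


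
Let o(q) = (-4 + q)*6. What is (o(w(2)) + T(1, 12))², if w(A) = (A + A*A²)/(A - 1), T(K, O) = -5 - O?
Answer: 361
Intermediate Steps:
w(A) = (A + A³)/(-1 + A)
o(q) = -24 + 6*q
(o(w(2)) + T(1, 12))² = ((-24 + 6*((2 + 2³)/(-1 + 2))) + (-5 - 1*12))² = ((-24 + 6*((2 + 8)/1)) + (-5 - 12))² = ((-24 + 6*(1*10)) - 17)² = ((-24 + 6*10) - 17)² = ((-24 + 60) - 17)² = (36 - 17)² = 19² = 361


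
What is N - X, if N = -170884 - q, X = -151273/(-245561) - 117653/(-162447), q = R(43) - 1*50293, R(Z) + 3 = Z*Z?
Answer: -4884144705481543/39890647767 ≈ -1.2244e+5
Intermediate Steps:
R(Z) = -3 + Z**2 (R(Z) = -3 + Z*Z = -3 + Z**2)
q = -48447 (q = (-3 + 43**2) - 1*50293 = (-3 + 1849) - 50293 = 1846 - 50293 = -48447)
X = 53464833364/39890647767 (X = -151273*(-1/245561) - 117653*(-1/162447) = 151273/245561 + 117653/162447 = 53464833364/39890647767 ≈ 1.3403)
N = -122437 (N = -170884 - 1*(-48447) = -170884 + 48447 = -122437)
N - X = -122437 - 1*53464833364/39890647767 = -122437 - 53464833364/39890647767 = -4884144705481543/39890647767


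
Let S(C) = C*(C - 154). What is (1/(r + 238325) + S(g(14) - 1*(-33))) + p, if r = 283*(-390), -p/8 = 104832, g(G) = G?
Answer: -107953714174/127955 ≈ -8.4369e+5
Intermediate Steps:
p = -838656 (p = -8*104832 = -838656)
r = -110370
S(C) = C*(-154 + C)
(1/(r + 238325) + S(g(14) - 1*(-33))) + p = (1/(-110370 + 238325) + (14 - 1*(-33))*(-154 + (14 - 1*(-33)))) - 838656 = (1/127955 + (14 + 33)*(-154 + (14 + 33))) - 838656 = (1/127955 + 47*(-154 + 47)) - 838656 = (1/127955 + 47*(-107)) - 838656 = (1/127955 - 5029) - 838656 = -643485694/127955 - 838656 = -107953714174/127955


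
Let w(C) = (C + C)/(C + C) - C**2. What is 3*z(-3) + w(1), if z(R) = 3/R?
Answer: -3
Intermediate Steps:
w(C) = 1 - C**2 (w(C) = (2*C)/((2*C)) - C**2 = (2*C)*(1/(2*C)) - C**2 = 1 - C**2)
3*z(-3) + w(1) = 3*(3/(-3)) + (1 - 1*1**2) = 3*(3*(-1/3)) + (1 - 1*1) = 3*(-1) + (1 - 1) = -3 + 0 = -3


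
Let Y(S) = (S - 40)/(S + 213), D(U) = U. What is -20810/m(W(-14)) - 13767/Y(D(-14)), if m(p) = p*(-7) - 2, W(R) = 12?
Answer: 39455363/774 ≈ 50976.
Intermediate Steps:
Y(S) = (-40 + S)/(213 + S)
m(p) = -2 - 7*p (m(p) = -7*p - 2 = -2 - 7*p)
-20810/m(W(-14)) - 13767/Y(D(-14)) = -20810/(-2 - 7*12) - 13767*(213 - 14)/(-40 - 14) = -20810/(-2 - 84) - 13767/(-54/199) = -20810/(-86) - 13767/((1/199)*(-54)) = -20810*(-1/86) - 13767/(-54/199) = 10405/43 - 13767*(-199/54) = 10405/43 + 913211/18 = 39455363/774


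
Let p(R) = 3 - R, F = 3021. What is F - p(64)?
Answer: 3082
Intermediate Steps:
F - p(64) = 3021 - (3 - 1*64) = 3021 - (3 - 64) = 3021 - 1*(-61) = 3021 + 61 = 3082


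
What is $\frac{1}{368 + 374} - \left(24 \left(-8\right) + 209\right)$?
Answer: $- \frac{12613}{742} \approx -16.999$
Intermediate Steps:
$\frac{1}{368 + 374} - \left(24 \left(-8\right) + 209\right) = \frac{1}{742} - \left(-192 + 209\right) = \frac{1}{742} - 17 = - \frac{12613}{742}$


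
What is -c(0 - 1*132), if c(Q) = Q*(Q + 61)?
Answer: -9372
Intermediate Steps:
c(Q) = Q*(61 + Q)
-c(0 - 1*132) = -(0 - 1*132)*(61 + (0 - 1*132)) = -(0 - 132)*(61 + (0 - 132)) = -(-132)*(61 - 132) = -(-132)*(-71) = -1*9372 = -9372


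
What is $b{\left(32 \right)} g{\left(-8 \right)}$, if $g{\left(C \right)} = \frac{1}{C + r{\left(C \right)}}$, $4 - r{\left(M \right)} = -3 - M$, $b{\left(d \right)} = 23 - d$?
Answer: $1$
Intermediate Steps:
$r{\left(M \right)} = 7 + M$ ($r{\left(M \right)} = 4 - \left(-3 - M\right) = 4 + \left(3 + M\right) = 7 + M$)
$g{\left(C \right)} = \frac{1}{7 + 2 C}$ ($g{\left(C \right)} = \frac{1}{C + \left(7 + C\right)} = \frac{1}{7 + 2 C}$)
$b{\left(32 \right)} g{\left(-8 \right)} = \frac{23 - 32}{7 + 2 \left(-8\right)} = \frac{23 - 32}{7 - 16} = - \frac{9}{-9} = \left(-9\right) \left(- \frac{1}{9}\right) = 1$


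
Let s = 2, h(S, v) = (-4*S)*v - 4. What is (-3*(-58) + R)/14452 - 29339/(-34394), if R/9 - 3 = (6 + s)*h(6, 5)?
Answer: 61925395/248531044 ≈ 0.24917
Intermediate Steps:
h(S, v) = -4 - 4*S*v (h(S, v) = -4*S*v - 4 = -4 - 4*S*v)
R = -8901 (R = 27 + 9*((6 + 2)*(-4 - 4*6*5)) = 27 + 9*(8*(-4 - 120)) = 27 + 9*(8*(-124)) = 27 + 9*(-992) = 27 - 8928 = -8901)
(-3*(-58) + R)/14452 - 29339/(-34394) = (-3*(-58) - 8901)/14452 - 29339/(-34394) = (174 - 8901)*(1/14452) - 29339*(-1/34394) = -8727*1/14452 + 29339/34394 = -8727/14452 + 29339/34394 = 61925395/248531044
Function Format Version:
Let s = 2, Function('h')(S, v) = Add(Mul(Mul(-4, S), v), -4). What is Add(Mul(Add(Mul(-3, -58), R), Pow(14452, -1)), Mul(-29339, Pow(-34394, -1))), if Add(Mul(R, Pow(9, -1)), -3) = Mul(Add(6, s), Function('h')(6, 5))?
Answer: Rational(61925395, 248531044) ≈ 0.24917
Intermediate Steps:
Function('h')(S, v) = Add(-4, Mul(-4, S, v)) (Function('h')(S, v) = Add(Mul(-4, S, v), -4) = Add(-4, Mul(-4, S, v)))
R = -8901 (R = Add(27, Mul(9, Mul(Add(6, 2), Add(-4, Mul(-4, 6, 5))))) = Add(27, Mul(9, Mul(8, Add(-4, -120)))) = Add(27, Mul(9, Mul(8, -124))) = Add(27, Mul(9, -992)) = Add(27, -8928) = -8901)
Add(Mul(Add(Mul(-3, -58), R), Pow(14452, -1)), Mul(-29339, Pow(-34394, -1))) = Add(Mul(Add(Mul(-3, -58), -8901), Pow(14452, -1)), Mul(-29339, Pow(-34394, -1))) = Add(Mul(Add(174, -8901), Rational(1, 14452)), Mul(-29339, Rational(-1, 34394))) = Add(Mul(-8727, Rational(1, 14452)), Rational(29339, 34394)) = Add(Rational(-8727, 14452), Rational(29339, 34394)) = Rational(61925395, 248531044)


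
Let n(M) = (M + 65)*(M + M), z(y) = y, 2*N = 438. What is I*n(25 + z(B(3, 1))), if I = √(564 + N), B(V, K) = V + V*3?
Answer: 22644*√87 ≈ 2.1121e+5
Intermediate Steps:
N = 219 (N = (½)*438 = 219)
B(V, K) = 4*V (B(V, K) = V + 3*V = 4*V)
n(M) = 2*M*(65 + M) (n(M) = (65 + M)*(2*M) = 2*M*(65 + M))
I = 3*√87 (I = √(564 + 219) = √783 = 3*√87 ≈ 27.982)
I*n(25 + z(B(3, 1))) = (3*√87)*(2*(25 + 4*3)*(65 + (25 + 4*3))) = (3*√87)*(2*(25 + 12)*(65 + (25 + 12))) = (3*√87)*(2*37*(65 + 37)) = (3*√87)*(2*37*102) = (3*√87)*7548 = 22644*√87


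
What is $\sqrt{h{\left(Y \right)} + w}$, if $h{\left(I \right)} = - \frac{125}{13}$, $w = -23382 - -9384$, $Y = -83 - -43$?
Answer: $\frac{i \sqrt{2367287}}{13} \approx 118.35 i$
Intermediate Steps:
$Y = -40$ ($Y = -83 + 43 = -40$)
$w = -13998$ ($w = -23382 + 9384 = -13998$)
$h{\left(I \right)} = - \frac{125}{13}$ ($h{\left(I \right)} = \left(-125\right) \frac{1}{13} = - \frac{125}{13}$)
$\sqrt{h{\left(Y \right)} + w} = \sqrt{- \frac{125}{13} - 13998} = \sqrt{- \frac{182099}{13}} = \frac{i \sqrt{2367287}}{13}$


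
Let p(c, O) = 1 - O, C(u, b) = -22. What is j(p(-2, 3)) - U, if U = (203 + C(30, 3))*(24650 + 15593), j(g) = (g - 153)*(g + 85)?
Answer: -7296848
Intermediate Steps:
j(g) = (-153 + g)*(85 + g)
U = 7283983 (U = (203 - 22)*(24650 + 15593) = 181*40243 = 7283983)
j(p(-2, 3)) - U = (-13005 + (1 - 1*3)**2 - 68*(1 - 1*3)) - 1*7283983 = (-13005 + (1 - 3)**2 - 68*(1 - 3)) - 7283983 = (-13005 + (-2)**2 - 68*(-2)) - 7283983 = (-13005 + 4 + 136) - 7283983 = -12865 - 7283983 = -7296848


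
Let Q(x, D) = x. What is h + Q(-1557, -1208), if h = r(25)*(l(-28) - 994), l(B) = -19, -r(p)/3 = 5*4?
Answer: 59223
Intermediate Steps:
r(p) = -60 (r(p) = -15*4 = -3*20 = -60)
h = 60780 (h = -60*(-19 - 994) = -60*(-1013) = 60780)
h + Q(-1557, -1208) = 60780 - 1557 = 59223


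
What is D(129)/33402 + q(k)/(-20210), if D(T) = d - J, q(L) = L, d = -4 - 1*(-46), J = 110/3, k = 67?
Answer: -3195221/1012581630 ≈ -0.0031555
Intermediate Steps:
J = 110/3 (J = 110*(⅓) = 110/3 ≈ 36.667)
d = 42 (d = -4 + 46 = 42)
D(T) = 16/3 (D(T) = 42 - 1*110/3 = 42 - 110/3 = 16/3)
D(129)/33402 + q(k)/(-20210) = (16/3)/33402 + 67/(-20210) = (16/3)*(1/33402) + 67*(-1/20210) = 8/50103 - 67/20210 = -3195221/1012581630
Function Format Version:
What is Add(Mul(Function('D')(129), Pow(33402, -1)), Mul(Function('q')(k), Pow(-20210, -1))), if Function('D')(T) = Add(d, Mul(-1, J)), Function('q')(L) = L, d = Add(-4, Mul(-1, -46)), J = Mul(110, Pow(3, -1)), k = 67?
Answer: Rational(-3195221, 1012581630) ≈ -0.0031555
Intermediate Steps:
J = Rational(110, 3) (J = Mul(110, Rational(1, 3)) = Rational(110, 3) ≈ 36.667)
d = 42 (d = Add(-4, 46) = 42)
Function('D')(T) = Rational(16, 3) (Function('D')(T) = Add(42, Mul(-1, Rational(110, 3))) = Add(42, Rational(-110, 3)) = Rational(16, 3))
Add(Mul(Function('D')(129), Pow(33402, -1)), Mul(Function('q')(k), Pow(-20210, -1))) = Add(Mul(Rational(16, 3), Pow(33402, -1)), Mul(67, Pow(-20210, -1))) = Add(Mul(Rational(16, 3), Rational(1, 33402)), Mul(67, Rational(-1, 20210))) = Add(Rational(8, 50103), Rational(-67, 20210)) = Rational(-3195221, 1012581630)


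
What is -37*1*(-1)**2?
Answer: -37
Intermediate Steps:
-37*1*(-1)**2 = -37*1 = -37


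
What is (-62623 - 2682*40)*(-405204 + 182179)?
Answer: 37892616575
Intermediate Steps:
(-62623 - 2682*40)*(-405204 + 182179) = (-62623 - 107280)*(-223025) = -169903*(-223025) = 37892616575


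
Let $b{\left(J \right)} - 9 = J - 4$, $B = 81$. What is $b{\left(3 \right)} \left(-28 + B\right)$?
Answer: $424$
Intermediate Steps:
$b{\left(J \right)} = 5 + J$ ($b{\left(J \right)} = 9 + \left(J - 4\right) = 9 + \left(-4 + J\right) = 5 + J$)
$b{\left(3 \right)} \left(-28 + B\right) = \left(5 + 3\right) \left(-28 + 81\right) = 8 \cdot 53 = 424$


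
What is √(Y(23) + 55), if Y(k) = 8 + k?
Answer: √86 ≈ 9.2736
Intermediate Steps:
√(Y(23) + 55) = √((8 + 23) + 55) = √(31 + 55) = √86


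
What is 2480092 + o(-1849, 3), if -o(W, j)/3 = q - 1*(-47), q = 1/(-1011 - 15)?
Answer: 848143243/342 ≈ 2.4800e+6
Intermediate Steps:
q = -1/1026 (q = 1/(-1026) = -1/1026 ≈ -0.00097466)
o(W, j) = -48221/342 (o(W, j) = -3*(-1/1026 - 1*(-47)) = -3*(-1/1026 + 47) = -3*48221/1026 = -48221/342)
2480092 + o(-1849, 3) = 2480092 - 48221/342 = 848143243/342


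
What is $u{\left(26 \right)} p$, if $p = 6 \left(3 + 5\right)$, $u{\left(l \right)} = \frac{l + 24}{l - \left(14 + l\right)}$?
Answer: $- \frac{1200}{7} \approx -171.43$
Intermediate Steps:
$u{\left(l \right)} = - \frac{12}{7} - \frac{l}{14}$ ($u{\left(l \right)} = \frac{24 + l}{-14} = \left(24 + l\right) \left(- \frac{1}{14}\right) = - \frac{12}{7} - \frac{l}{14}$)
$p = 48$ ($p = 6 \cdot 8 = 48$)
$u{\left(26 \right)} p = \left(- \frac{12}{7} - \frac{13}{7}\right) 48 = \left(- \frac{25}{7}\right) 48 = - \frac{1200}{7}$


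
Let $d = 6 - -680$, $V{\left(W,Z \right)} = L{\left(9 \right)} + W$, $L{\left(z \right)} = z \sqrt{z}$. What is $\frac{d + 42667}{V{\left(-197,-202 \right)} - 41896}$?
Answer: $- \frac{4817}{4674} \approx -1.0306$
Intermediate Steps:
$L{\left(z \right)} = z^{\frac{3}{2}}$
$V{\left(W,Z \right)} = 27 + W$ ($V{\left(W,Z \right)} = 9^{\frac{3}{2}} + W = 27 + W$)
$d = 686$ ($d = 6 + 680 = 686$)
$\frac{d + 42667}{V{\left(-197,-202 \right)} - 41896} = \frac{686 + 42667}{\left(27 - 197\right) - 41896} = \frac{43353}{-170 - 41896} = \frac{43353}{-42066} = 43353 \left(- \frac{1}{42066}\right) = - \frac{4817}{4674}$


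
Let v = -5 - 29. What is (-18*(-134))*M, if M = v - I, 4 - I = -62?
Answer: -241200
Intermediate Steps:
I = 66 (I = 4 - 1*(-62) = 4 + 62 = 66)
v = -34
M = -100 (M = -34 - 1*66 = -34 - 66 = -100)
(-18*(-134))*M = -18*(-134)*(-100) = 2412*(-100) = -241200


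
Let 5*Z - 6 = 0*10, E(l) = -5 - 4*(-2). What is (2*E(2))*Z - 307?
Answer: -1499/5 ≈ -299.80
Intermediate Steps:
E(l) = 3 (E(l) = -5 + 8 = 3)
Z = 6/5 (Z = 6/5 + (0*10)/5 = 6/5 + (1/5)*0 = 6/5 + 0 = 6/5 ≈ 1.2000)
(2*E(2))*Z - 307 = (2*3)*(6/5) - 307 = 6*(6/5) - 307 = 36/5 - 307 = -1499/5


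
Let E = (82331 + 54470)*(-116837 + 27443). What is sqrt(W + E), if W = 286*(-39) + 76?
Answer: 2*I*sqrt(3057299918) ≈ 1.1059e+5*I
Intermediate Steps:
W = -11078 (W = -11154 + 76 = -11078)
E = -12229188594 (E = 136801*(-89394) = -12229188594)
sqrt(W + E) = sqrt(-11078 - 12229188594) = sqrt(-12229199672) = 2*I*sqrt(3057299918)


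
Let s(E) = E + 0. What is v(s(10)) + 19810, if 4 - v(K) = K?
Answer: 19804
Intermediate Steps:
s(E) = E
v(K) = 4 - K
v(s(10)) + 19810 = (4 - 1*10) + 19810 = (4 - 10) + 19810 = -6 + 19810 = 19804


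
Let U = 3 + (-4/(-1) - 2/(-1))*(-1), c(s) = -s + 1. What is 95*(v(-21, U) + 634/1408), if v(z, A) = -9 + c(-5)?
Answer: -170525/704 ≈ -242.22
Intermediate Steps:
c(s) = 1 - s
U = -3 (U = 3 + (-4*(-1) - 2*(-1))*(-1) = 3 + (4 + 2)*(-1) = 3 + 6*(-1) = 3 - 6 = -3)
v(z, A) = -3 (v(z, A) = -9 + (1 - 1*(-5)) = -9 + (1 + 5) = -9 + 6 = -3)
95*(v(-21, U) + 634/1408) = 95*(-3 + 634/1408) = 95*(-3 + 634*(1/1408)) = 95*(-3 + 317/704) = 95*(-1795/704) = -170525/704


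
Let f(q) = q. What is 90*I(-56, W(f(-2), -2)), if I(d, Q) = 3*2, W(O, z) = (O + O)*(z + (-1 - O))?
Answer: 540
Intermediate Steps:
W(O, z) = 2*O*(-1 + z - O) (W(O, z) = (2*O)*(-1 + z - O) = 2*O*(-1 + z - O))
I(d, Q) = 6
90*I(-56, W(f(-2), -2)) = 90*6 = 540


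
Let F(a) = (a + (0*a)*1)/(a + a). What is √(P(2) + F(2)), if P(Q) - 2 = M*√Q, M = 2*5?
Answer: √(10 + 40*√2)/2 ≈ 4.0795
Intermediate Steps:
M = 10
F(a) = ½ (F(a) = (a + 0*1)/((2*a)) = (a + 0)*(1/(2*a)) = a*(1/(2*a)) = ½)
P(Q) = 2 + 10*√Q
√(P(2) + F(2)) = √((2 + 10*√2) + ½) = √(5/2 + 10*√2)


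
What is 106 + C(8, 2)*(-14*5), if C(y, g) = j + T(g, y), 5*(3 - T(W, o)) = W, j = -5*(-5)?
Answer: -1826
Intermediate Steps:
j = 25
T(W, o) = 3 - W/5
C(y, g) = 28 - g/5 (C(y, g) = 25 + (3 - g/5) = 28 - g/5)
106 + C(8, 2)*(-14*5) = 106 + (28 - ⅕*2)*(-14*5) = 106 + (28 - ⅖)*(-70) = 106 + (138/5)*(-70) = 106 - 1932 = -1826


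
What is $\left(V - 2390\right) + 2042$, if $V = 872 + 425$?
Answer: $949$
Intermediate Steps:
$V = 1297$
$\left(V - 2390\right) + 2042 = \left(1297 - 2390\right) + 2042 = -1093 + 2042 = 949$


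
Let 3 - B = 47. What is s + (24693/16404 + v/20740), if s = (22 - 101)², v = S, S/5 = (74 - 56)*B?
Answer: 35395895039/5670316 ≈ 6242.3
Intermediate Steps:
B = -44 (B = 3 - 1*47 = 3 - 47 = -44)
S = -3960 (S = 5*((74 - 56)*(-44)) = 5*(18*(-44)) = 5*(-792) = -3960)
v = -3960
s = 6241 (s = (-79)² = 6241)
s + (24693/16404 + v/20740) = 6241 + (24693/16404 - 3960/20740) = 6241 + (24693*(1/16404) - 3960*1/20740) = 6241 + (8231/5468 - 198/1037) = 6241 + 7452883/5670316 = 35395895039/5670316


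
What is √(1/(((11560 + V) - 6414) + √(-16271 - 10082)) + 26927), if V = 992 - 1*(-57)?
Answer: √((166812766 + 511613*I*√73)/(6195 + 19*I*√73)) ≈ 164.09 - 0.e-8*I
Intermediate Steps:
V = 1049 (V = 992 + 57 = 1049)
√(1/(((11560 + V) - 6414) + √(-16271 - 10082)) + 26927) = √(1/(((11560 + 1049) - 6414) + √(-16271 - 10082)) + 26927) = √(1/((12609 - 6414) + √(-26353)) + 26927) = √(1/(6195 + 19*I*√73) + 26927) = √(26927 + 1/(6195 + 19*I*√73))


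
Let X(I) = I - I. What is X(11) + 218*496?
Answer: 108128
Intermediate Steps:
X(I) = 0
X(11) + 218*496 = 0 + 218*496 = 0 + 108128 = 108128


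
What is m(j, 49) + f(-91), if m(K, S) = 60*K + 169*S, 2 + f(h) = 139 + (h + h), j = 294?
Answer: 25876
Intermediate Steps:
f(h) = 137 + 2*h (f(h) = -2 + (139 + (h + h)) = -2 + (139 + 2*h) = 137 + 2*h)
m(j, 49) + f(-91) = (60*294 + 169*49) + (137 + 2*(-91)) = (17640 + 8281) + (137 - 182) = 25921 - 45 = 25876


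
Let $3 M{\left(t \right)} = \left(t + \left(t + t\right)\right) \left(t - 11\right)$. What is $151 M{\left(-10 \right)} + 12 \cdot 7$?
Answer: $31794$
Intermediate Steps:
$M{\left(t \right)} = t \left(-11 + t\right)$ ($M{\left(t \right)} = \frac{\left(t + \left(t + t\right)\right) \left(t - 11\right)}{3} = \frac{\left(t + 2 t\right) \left(-11 + t\right)}{3} = \frac{3 t \left(-11 + t\right)}{3} = t \left(-11 + t\right)$)
$151 M{\left(-10 \right)} + 12 \cdot 7 = 151 \left(- 10 \left(-11 - 10\right)\right) + 12 \cdot 7 = 151 \left(\left(-10\right) \left(-21\right)\right) + 84 = 151 \cdot 210 + 84 = 31710 + 84 = 31794$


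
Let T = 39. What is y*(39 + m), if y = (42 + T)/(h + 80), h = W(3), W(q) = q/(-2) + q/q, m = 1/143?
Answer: 301212/7579 ≈ 39.743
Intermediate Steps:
m = 1/143 ≈ 0.0069930
W(q) = 1 - q/2 (W(q) = q*(-1/2) + 1 = -q/2 + 1 = 1 - q/2)
h = -1/2 (h = 1 - 1/2*3 = 1 - 3/2 = -1/2 ≈ -0.50000)
y = 54/53 (y = (42 + 39)/(-1/2 + 80) = 81/(159/2) = 81*(2/159) = 54/53 ≈ 1.0189)
y*(39 + m) = 54*(39 + 1/143)/53 = (54/53)*(5578/143) = 301212/7579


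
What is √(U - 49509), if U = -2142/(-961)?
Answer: 3*I*√5286223/31 ≈ 222.5*I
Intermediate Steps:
U = 2142/961 (U = -2142*(-1)/961 = -34*(-63/961) = 2142/961 ≈ 2.2289)
√(U - 49509) = √(2142/961 - 49509) = √(-47576007/961) = 3*I*√5286223/31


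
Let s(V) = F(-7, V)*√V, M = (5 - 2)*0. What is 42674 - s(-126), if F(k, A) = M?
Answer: 42674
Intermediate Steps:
M = 0 (M = 3*0 = 0)
F(k, A) = 0
s(V) = 0 (s(V) = 0*√V = 0)
42674 - s(-126) = 42674 - 1*0 = 42674 + 0 = 42674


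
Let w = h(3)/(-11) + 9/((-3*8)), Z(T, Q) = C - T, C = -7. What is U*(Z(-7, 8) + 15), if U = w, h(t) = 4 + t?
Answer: -1335/88 ≈ -15.170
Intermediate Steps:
Z(T, Q) = -7 - T
w = -89/88 (w = (4 + 3)/(-11) + 9/((-3*8)) = 7*(-1/11) + 9/(-24) = -7/11 + 9*(-1/24) = -7/11 - 3/8 = -89/88 ≈ -1.0114)
U = -89/88 ≈ -1.0114
U*(Z(-7, 8) + 15) = -89*((-7 - 1*(-7)) + 15)/88 = -89*((-7 + 7) + 15)/88 = -89*(0 + 15)/88 = -89/88*15 = -1335/88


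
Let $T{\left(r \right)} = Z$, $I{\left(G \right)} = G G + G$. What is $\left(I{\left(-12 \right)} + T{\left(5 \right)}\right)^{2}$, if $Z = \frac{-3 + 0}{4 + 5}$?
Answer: $\frac{156025}{9} \approx 17336.0$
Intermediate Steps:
$I{\left(G \right)} = G + G^{2}$ ($I{\left(G \right)} = G^{2} + G = G + G^{2}$)
$Z = - \frac{1}{3}$ ($Z = - \frac{3}{9} = \left(-3\right) \frac{1}{9} = - \frac{1}{3} \approx -0.33333$)
$T{\left(r \right)} = - \frac{1}{3}$
$\left(I{\left(-12 \right)} + T{\left(5 \right)}\right)^{2} = \left(- 12 \left(1 - 12\right) - \frac{1}{3}\right)^{2} = \left(\left(-12\right) \left(-11\right) - \frac{1}{3}\right)^{2} = \left(132 - \frac{1}{3}\right)^{2} = \left(\frac{395}{3}\right)^{2} = \frac{156025}{9}$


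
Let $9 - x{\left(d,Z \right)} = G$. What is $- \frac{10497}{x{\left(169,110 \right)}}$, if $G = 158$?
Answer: $\frac{10497}{149} \approx 70.45$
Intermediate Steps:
$x{\left(d,Z \right)} = -149$ ($x{\left(d,Z \right)} = 9 - 158 = -149$)
$- \frac{10497}{x{\left(169,110 \right)}} = - \frac{10497}{-149} = \left(-10497\right) \left(- \frac{1}{149}\right) = \frac{10497}{149}$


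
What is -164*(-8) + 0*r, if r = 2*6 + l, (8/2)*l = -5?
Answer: 1312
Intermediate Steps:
l = -5/4 (l = (1/4)*(-5) = -5/4 ≈ -1.2500)
r = 43/4 (r = 2*6 - 5/4 = 12 - 5/4 = 43/4 ≈ 10.750)
-164*(-8) + 0*r = -164*(-8) + 0*(43/4) = 1312 + 0 = 1312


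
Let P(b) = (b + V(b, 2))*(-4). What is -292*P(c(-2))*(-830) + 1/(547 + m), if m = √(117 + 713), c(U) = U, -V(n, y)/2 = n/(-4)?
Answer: 867781613827/298379 - √830/298379 ≈ 2.9083e+6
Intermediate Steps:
V(n, y) = n/2 (V(n, y) = -2*n/(-4) = -2*n*(-1)/4 = -(-1)*n/2 = n/2)
P(b) = -6*b (P(b) = (b + b/2)*(-4) = (3*b/2)*(-4) = -6*b)
m = √830 ≈ 28.810
-292*P(c(-2))*(-830) + 1/(547 + m) = -(-1752)*(-2)*(-830) + 1/(547 + √830) = -292*12*(-830) + 1/(547 + √830) = -3504*(-830) + 1/(547 + √830) = 2908320 + 1/(547 + √830)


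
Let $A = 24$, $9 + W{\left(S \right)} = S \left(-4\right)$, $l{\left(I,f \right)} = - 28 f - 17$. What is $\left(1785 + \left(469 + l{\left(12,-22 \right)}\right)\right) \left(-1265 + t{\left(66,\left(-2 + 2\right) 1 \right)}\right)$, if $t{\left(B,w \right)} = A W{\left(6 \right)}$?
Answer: $-5868621$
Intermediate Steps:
$l{\left(I,f \right)} = -17 - 28 f$
$W{\left(S \right)} = -9 - 4 S$ ($W{\left(S \right)} = -9 + S \left(-4\right) = -9 - 4 S$)
$t{\left(B,w \right)} = -792$ ($t{\left(B,w \right)} = 24 \left(-9 - 24\right) = 24 \left(-33\right) = -792$)
$\left(1785 + \left(469 + l{\left(12,-22 \right)}\right)\right) \left(-1265 + t{\left(66,\left(-2 + 2\right) 1 \right)}\right) = \left(1785 + \left(469 - -599\right)\right) \left(-1265 - 792\right) = \left(1785 + \left(469 + \left(-17 + 616\right)\right)\right) \left(-2057\right) = \left(1785 + \left(469 + 599\right)\right) \left(-2057\right) = \left(1785 + 1068\right) \left(-2057\right) = 2853 \left(-2057\right) = -5868621$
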